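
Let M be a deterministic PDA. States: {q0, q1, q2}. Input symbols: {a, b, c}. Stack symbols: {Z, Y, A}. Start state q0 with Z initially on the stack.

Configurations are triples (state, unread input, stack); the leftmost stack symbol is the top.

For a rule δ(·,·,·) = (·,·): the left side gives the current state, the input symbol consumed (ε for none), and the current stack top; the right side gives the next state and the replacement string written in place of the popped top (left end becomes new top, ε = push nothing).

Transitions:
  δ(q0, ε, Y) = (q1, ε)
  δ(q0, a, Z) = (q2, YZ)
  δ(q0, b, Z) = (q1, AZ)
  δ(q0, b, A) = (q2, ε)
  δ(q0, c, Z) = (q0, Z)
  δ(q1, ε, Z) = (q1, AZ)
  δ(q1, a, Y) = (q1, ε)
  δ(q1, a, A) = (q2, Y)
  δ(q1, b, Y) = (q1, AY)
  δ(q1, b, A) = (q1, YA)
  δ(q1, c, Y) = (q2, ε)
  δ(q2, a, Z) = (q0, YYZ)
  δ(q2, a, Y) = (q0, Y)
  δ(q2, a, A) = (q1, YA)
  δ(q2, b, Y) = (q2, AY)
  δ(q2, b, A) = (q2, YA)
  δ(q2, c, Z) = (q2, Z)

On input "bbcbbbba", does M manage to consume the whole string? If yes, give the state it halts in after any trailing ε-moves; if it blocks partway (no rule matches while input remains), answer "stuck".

(q0, bbcbbbba, Z)
  read b, top Z: go to q1, push AZ → (q1, bcbbbba, AZ)
  read b, top A: go to q1, push YA → (q1, cbbbba, YAZ)
  read c, top Y: go to q2, push ε → (q2, bbbba, AZ)
  read b, top A: go to q2, push YA → (q2, bbba, YAZ)
  read b, top Y: go to q2, push AY → (q2, bba, AYAZ)
  read b, top A: go to q2, push YA → (q2, ba, YAYAZ)
  read b, top Y: go to q2, push AY → (q2, a, AYAYAZ)
  read a, top A: go to q1, push YA → (q1, ε, YAYAYAZ)
All input consumed; M is in state q1.

q1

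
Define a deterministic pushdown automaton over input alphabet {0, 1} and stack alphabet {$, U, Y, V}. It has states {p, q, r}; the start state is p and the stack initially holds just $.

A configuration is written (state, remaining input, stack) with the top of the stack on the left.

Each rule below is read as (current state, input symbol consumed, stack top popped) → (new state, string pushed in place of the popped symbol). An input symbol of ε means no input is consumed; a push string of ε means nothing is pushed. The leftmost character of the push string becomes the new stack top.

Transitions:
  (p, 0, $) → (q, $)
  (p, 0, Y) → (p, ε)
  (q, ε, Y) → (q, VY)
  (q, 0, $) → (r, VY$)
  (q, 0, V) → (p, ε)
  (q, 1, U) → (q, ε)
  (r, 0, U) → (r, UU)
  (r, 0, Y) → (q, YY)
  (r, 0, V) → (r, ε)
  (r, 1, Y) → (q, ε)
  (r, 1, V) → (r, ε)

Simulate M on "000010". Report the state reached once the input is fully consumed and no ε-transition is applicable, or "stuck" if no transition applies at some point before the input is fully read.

stuck

(p, 000010, $)
  read 0, top $: go to q, push $ → (q, 00010, $)
  read 0, top $: go to r, push VY$ → (r, 0010, VY$)
  read 0, top V: go to r, push ε → (r, 010, Y$)
  read 0, top Y: go to q, push YY → (q, 10, YY$)
  ε-move, top Y: go to q, push VY → (q, 10, VYY$)
No transition for (q, 1, top V); M blocks with input 10 remaining.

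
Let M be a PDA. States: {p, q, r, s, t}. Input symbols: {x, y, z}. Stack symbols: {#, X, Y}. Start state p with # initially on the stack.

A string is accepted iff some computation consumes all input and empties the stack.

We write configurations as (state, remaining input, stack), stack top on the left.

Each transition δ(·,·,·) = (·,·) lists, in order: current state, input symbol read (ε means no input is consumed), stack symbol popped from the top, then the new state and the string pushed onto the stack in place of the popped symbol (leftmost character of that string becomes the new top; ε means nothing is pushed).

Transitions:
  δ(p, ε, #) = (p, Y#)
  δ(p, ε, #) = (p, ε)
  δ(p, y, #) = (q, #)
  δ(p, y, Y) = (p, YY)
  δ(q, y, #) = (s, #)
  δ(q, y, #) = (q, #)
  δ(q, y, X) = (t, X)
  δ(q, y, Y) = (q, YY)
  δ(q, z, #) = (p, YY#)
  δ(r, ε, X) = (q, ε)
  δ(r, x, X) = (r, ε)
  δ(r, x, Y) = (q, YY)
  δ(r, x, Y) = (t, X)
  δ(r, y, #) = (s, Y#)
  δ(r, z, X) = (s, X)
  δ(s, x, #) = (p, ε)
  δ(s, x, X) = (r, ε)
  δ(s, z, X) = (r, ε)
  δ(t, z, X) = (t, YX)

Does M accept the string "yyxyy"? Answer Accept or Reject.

No computation consumes all input and empties the stack.

Reject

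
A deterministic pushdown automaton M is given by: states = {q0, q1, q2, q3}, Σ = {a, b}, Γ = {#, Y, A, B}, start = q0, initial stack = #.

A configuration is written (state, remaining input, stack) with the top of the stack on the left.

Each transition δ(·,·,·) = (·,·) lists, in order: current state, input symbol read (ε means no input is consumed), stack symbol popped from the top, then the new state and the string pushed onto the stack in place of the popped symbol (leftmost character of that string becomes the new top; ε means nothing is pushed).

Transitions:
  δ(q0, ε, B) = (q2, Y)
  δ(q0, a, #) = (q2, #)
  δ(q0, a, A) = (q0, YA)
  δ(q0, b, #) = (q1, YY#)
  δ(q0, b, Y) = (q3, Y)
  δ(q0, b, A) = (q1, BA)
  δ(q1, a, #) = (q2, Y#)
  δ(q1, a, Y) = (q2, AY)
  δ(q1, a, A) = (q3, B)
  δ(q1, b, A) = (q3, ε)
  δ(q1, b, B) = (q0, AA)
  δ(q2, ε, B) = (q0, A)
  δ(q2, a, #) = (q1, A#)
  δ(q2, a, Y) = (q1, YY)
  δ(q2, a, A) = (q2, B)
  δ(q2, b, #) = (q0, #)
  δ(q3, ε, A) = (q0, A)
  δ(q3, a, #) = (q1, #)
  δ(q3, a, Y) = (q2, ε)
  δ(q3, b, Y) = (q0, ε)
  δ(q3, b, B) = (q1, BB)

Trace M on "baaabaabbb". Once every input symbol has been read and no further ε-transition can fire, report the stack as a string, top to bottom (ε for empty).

BAAAYY#

(q0, baaabaabbb, #) ⊢ (q1, aaabaabbb, YY#) ⊢ (q2, aabaabbb, AYY#) ⊢ (q2, abaabbb, BYY#) ⊢ (q0, abaabbb, AYY#) ⊢ (q0, baabbb, YAYY#) ⊢ (q3, aabbb, YAYY#) ⊢ (q2, abbb, AYY#) ⊢ (q2, bbb, BYY#) ⊢ (q0, bbb, AYY#) ⊢ (q1, bb, BAYY#) ⊢ (q0, b, AAAYY#) ⊢ (q1, ε, BAAAYY#)
All input consumed in state q1 with stack BAAAYY#.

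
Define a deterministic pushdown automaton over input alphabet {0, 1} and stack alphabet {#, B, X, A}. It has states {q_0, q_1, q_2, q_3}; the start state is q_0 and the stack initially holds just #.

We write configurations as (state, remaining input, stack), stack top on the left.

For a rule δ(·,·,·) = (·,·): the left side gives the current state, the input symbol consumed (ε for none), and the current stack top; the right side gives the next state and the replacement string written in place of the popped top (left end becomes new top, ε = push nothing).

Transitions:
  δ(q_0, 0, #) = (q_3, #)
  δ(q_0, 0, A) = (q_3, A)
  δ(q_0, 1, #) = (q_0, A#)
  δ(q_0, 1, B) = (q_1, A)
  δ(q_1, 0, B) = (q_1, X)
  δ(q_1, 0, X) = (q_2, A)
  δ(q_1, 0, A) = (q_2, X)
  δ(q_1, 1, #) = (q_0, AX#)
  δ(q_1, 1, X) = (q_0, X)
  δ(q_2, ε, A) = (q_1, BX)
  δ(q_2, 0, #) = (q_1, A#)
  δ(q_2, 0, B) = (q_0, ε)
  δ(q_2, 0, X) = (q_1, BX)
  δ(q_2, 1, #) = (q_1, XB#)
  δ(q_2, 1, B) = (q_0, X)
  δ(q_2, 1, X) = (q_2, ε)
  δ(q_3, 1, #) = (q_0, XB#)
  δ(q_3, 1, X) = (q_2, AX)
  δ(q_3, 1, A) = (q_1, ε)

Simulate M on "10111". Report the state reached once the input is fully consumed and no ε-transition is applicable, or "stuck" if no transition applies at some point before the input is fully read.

(q_0, 10111, #) ⊢ (q_0, 0111, A#) ⊢ (q_3, 111, A#) ⊢ (q_1, 11, #) ⊢ (q_0, 1, AX#)
No transition for (q_0, 1, top A); M blocks with input 1 remaining.

stuck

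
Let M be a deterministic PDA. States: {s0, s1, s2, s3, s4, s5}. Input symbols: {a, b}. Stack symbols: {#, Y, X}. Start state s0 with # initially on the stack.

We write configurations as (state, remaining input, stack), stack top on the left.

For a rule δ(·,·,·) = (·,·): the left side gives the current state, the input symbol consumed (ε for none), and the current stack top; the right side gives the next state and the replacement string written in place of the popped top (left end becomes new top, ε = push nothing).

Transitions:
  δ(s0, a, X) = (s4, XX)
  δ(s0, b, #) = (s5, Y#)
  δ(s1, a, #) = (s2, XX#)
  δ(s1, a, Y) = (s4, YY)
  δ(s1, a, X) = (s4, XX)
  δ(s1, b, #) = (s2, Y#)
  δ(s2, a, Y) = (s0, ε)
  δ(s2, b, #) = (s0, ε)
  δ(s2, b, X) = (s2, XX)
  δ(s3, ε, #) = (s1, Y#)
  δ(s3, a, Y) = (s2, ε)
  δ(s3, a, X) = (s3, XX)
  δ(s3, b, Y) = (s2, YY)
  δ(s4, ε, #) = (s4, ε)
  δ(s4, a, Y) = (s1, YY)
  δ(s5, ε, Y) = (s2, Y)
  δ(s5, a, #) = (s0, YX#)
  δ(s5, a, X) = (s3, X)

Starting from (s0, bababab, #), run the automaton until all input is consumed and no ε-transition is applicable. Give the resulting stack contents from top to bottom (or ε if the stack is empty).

(s0, bababab, #)
  read b, top #: go to s5, push Y# → (s5, ababab, Y#)
  ε-move, top Y: go to s2, push Y → (s2, ababab, Y#)
  read a, top Y: go to s0, push ε → (s0, babab, #)
  read b, top #: go to s5, push Y# → (s5, abab, Y#)
  ε-move, top Y: go to s2, push Y → (s2, abab, Y#)
  read a, top Y: go to s0, push ε → (s0, bab, #)
  read b, top #: go to s5, push Y# → (s5, ab, Y#)
  ε-move, top Y: go to s2, push Y → (s2, ab, Y#)
  read a, top Y: go to s0, push ε → (s0, b, #)
  read b, top #: go to s5, push Y# → (s5, ε, Y#)
  ε-move, top Y: go to s2, push Y → (s2, ε, Y#)
All input consumed in state s2 with stack Y#.

Y#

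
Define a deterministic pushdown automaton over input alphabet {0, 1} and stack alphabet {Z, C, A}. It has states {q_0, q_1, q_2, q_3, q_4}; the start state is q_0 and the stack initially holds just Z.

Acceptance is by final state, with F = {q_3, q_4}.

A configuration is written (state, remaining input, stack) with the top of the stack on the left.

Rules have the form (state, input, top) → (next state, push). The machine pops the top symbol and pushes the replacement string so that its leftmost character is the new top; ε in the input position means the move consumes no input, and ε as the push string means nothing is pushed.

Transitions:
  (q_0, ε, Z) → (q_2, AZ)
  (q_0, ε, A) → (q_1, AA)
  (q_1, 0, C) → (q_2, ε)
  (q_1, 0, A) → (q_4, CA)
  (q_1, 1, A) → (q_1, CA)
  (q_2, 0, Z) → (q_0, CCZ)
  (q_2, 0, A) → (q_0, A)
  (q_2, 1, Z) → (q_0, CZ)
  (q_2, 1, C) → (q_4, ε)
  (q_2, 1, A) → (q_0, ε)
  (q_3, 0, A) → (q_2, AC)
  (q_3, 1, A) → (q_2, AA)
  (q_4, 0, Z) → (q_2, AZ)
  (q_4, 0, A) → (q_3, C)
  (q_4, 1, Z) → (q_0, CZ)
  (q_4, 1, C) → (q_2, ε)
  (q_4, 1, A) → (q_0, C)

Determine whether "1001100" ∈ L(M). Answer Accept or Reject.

(q_0, 1001100, Z)
  ε-move, top Z: go to q_2, push AZ → (q_2, 1001100, AZ)
  read 1, top A: go to q_0, push ε → (q_0, 001100, Z)
  ε-move, top Z: go to q_2, push AZ → (q_2, 001100, AZ)
  read 0, top A: go to q_0, push A → (q_0, 01100, AZ)
  ε-move, top A: go to q_1, push AA → (q_1, 01100, AAZ)
  read 0, top A: go to q_4, push CA → (q_4, 1100, CAAZ)
  read 1, top C: go to q_2, push ε → (q_2, 100, AAZ)
  read 1, top A: go to q_0, push ε → (q_0, 00, AZ)
  ε-move, top A: go to q_1, push AA → (q_1, 00, AAZ)
  read 0, top A: go to q_4, push CA → (q_4, 0, CAAZ)
No transition applies at (q_4, 0, CAAZ); input not fully consumed.

Reject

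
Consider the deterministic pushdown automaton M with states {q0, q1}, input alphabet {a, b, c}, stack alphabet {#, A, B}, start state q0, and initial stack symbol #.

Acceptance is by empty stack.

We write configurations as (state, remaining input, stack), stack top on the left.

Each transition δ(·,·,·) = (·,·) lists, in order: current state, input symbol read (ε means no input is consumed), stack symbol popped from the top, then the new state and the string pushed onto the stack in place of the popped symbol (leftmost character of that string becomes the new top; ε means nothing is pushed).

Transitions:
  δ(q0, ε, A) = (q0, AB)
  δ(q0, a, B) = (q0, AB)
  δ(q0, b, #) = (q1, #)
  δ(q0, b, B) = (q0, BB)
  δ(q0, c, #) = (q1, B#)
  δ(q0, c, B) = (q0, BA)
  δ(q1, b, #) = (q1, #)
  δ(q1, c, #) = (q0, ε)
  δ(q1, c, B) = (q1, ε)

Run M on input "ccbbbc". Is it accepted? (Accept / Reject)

(q0, ccbbbc, #)
  read c, top #: go to q1, push B# → (q1, cbbbc, B#)
  read c, top B: go to q1, push ε → (q1, bbbc, #)
  read b, top #: go to q1, push # → (q1, bbc, #)
  read b, top #: go to q1, push # → (q1, bc, #)
  read b, top #: go to q1, push # → (q1, c, #)
  read c, top #: go to q0, push ε → (q0, ε, ε)
All input consumed and the stack is empty.

Accept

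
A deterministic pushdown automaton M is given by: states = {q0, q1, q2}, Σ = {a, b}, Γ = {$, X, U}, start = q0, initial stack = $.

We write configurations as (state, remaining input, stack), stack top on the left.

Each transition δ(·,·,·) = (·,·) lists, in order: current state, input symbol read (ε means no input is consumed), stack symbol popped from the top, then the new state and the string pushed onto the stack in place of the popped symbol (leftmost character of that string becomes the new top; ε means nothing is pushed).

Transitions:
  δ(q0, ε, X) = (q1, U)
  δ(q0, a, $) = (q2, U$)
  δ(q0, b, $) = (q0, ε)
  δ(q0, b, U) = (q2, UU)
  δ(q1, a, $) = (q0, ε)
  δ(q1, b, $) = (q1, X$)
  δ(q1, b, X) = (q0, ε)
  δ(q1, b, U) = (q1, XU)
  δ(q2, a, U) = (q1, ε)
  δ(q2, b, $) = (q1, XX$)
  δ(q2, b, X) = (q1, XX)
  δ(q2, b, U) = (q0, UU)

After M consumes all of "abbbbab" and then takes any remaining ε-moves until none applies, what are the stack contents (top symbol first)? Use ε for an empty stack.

XUUUU$

(q0, abbbbab, $) ⊢ (q2, bbbbab, U$) ⊢ (q0, bbbab, UU$) ⊢ (q2, bbab, UUU$) ⊢ (q0, bab, UUUU$) ⊢ (q2, ab, UUUUU$) ⊢ (q1, b, UUUU$) ⊢ (q1, ε, XUUUU$)
All input consumed in state q1 with stack XUUUU$.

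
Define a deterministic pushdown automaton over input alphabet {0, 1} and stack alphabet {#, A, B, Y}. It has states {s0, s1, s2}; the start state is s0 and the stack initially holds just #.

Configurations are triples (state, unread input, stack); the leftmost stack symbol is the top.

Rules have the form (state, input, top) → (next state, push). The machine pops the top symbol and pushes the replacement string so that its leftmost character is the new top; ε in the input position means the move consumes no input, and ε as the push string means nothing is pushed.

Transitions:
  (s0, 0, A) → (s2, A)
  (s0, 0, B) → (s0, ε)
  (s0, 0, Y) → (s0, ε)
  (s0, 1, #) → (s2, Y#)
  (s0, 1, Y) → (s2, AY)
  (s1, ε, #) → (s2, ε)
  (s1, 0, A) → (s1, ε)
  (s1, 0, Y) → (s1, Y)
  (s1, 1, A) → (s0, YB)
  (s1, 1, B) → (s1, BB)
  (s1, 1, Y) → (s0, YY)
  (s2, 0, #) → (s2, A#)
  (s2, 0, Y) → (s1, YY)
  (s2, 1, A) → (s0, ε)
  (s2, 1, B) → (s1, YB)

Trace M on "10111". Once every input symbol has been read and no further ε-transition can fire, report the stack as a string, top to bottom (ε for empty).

YYY#

(s0, 10111, #)
  read 1, top #: go to s2, push Y# → (s2, 0111, Y#)
  read 0, top Y: go to s1, push YY → (s1, 111, YY#)
  read 1, top Y: go to s0, push YY → (s0, 11, YYY#)
  read 1, top Y: go to s2, push AY → (s2, 1, AYYY#)
  read 1, top A: go to s0, push ε → (s0, ε, YYY#)
All input consumed in state s0 with stack YYY#.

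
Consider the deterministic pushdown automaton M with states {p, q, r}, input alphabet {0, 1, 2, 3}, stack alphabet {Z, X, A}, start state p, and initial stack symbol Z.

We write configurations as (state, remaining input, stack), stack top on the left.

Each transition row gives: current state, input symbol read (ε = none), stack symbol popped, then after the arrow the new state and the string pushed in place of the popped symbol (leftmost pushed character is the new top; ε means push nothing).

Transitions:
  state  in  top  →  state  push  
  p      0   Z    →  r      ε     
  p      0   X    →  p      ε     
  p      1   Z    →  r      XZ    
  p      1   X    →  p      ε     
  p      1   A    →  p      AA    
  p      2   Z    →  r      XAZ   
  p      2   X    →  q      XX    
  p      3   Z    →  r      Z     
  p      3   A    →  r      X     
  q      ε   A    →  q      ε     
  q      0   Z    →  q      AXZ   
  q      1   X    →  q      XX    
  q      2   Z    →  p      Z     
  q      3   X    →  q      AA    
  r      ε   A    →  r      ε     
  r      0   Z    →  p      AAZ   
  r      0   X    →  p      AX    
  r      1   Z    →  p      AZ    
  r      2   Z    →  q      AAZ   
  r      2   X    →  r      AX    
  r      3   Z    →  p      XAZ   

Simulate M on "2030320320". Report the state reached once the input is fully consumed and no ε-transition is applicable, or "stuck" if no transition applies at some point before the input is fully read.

(p, 2030320320, Z)
  read 2, top Z: go to r, push XAZ → (r, 030320320, XAZ)
  read 0, top X: go to p, push AX → (p, 30320320, AXAZ)
  read 3, top A: go to r, push X → (r, 0320320, XXAZ)
  read 0, top X: go to p, push AX → (p, 320320, AXXAZ)
  read 3, top A: go to r, push X → (r, 20320, XXXAZ)
  read 2, top X: go to r, push AX → (r, 0320, AXXXAZ)
  ε-move, top A: go to r, push ε → (r, 0320, XXXAZ)
  read 0, top X: go to p, push AX → (p, 320, AXXXAZ)
  read 3, top A: go to r, push X → (r, 20, XXXXAZ)
  read 2, top X: go to r, push AX → (r, 0, AXXXXAZ)
  ε-move, top A: go to r, push ε → (r, 0, XXXXAZ)
  read 0, top X: go to p, push AX → (p, ε, AXXXXAZ)
All input consumed; M is in state p.

p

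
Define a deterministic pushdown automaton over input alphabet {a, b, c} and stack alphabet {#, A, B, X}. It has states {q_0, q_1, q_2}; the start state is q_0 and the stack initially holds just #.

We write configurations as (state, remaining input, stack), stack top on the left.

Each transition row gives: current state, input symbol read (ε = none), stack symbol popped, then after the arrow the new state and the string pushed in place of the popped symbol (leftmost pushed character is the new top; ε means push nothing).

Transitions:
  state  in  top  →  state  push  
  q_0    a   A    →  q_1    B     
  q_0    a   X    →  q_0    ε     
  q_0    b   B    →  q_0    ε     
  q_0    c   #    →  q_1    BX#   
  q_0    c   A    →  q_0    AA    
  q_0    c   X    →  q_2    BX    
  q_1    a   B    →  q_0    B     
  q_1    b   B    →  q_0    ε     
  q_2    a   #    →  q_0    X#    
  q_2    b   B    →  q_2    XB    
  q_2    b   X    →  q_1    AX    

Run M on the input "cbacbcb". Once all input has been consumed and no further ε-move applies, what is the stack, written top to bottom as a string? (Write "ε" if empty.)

(q_0, cbacbcb, #) ⊢ (q_1, bacbcb, BX#) ⊢ (q_0, acbcb, X#) ⊢ (q_0, cbcb, #) ⊢ (q_1, bcb, BX#) ⊢ (q_0, cb, X#) ⊢ (q_2, b, BX#) ⊢ (q_2, ε, XBX#)
All input consumed in state q_2 with stack XBX#.

XBX#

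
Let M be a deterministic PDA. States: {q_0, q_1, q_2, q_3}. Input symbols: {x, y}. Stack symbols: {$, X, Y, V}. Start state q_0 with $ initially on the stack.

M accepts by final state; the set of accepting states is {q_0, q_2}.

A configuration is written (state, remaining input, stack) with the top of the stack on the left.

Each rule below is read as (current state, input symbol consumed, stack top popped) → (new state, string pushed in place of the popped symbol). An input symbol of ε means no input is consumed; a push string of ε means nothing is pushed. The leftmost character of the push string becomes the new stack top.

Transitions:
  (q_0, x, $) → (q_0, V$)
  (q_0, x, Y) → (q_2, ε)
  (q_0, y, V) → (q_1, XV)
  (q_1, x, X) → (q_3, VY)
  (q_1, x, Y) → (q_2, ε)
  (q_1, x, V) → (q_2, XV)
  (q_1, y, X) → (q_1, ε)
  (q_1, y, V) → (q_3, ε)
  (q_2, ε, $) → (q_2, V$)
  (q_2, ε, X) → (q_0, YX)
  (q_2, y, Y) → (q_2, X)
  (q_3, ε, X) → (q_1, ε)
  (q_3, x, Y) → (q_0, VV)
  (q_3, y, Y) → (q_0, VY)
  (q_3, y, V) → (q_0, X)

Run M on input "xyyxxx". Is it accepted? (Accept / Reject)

Accept

(q_0, xyyxxx, $)
  read x, top $: go to q_0, push V$ → (q_0, yyxxx, V$)
  read y, top V: go to q_1, push XV → (q_1, yxxx, XV$)
  read y, top X: go to q_1, push ε → (q_1, xxx, V$)
  read x, top V: go to q_2, push XV → (q_2, xx, XV$)
  ε-move, top X: go to q_0, push YX → (q_0, xx, YXV$)
  read x, top Y: go to q_2, push ε → (q_2, x, XV$)
  ε-move, top X: go to q_0, push YX → (q_0, x, YXV$)
  read x, top Y: go to q_2, push ε → (q_2, ε, XV$)
All input consumed; state q_2 ∈ F.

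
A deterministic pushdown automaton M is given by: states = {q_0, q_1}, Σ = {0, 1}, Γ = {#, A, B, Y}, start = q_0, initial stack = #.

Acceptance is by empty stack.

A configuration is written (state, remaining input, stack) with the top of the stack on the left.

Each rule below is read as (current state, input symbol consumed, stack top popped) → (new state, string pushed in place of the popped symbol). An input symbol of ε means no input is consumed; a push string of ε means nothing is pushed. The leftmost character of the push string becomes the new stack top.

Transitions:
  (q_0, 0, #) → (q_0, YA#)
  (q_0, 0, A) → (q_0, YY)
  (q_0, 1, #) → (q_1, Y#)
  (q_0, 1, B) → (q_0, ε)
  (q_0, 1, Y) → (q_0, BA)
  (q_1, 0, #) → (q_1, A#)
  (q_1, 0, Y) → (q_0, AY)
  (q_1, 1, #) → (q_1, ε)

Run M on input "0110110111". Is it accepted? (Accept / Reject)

Reject

(q_0, 0110110111, #)
  read 0, top #: go to q_0, push YA# → (q_0, 110110111, YA#)
  read 1, top Y: go to q_0, push BA → (q_0, 10110111, BAA#)
  read 1, top B: go to q_0, push ε → (q_0, 0110111, AA#)
  read 0, top A: go to q_0, push YY → (q_0, 110111, YYA#)
  read 1, top Y: go to q_0, push BA → (q_0, 10111, BAYA#)
  read 1, top B: go to q_0, push ε → (q_0, 0111, AYA#)
  read 0, top A: go to q_0, push YY → (q_0, 111, YYYA#)
  read 1, top Y: go to q_0, push BA → (q_0, 11, BAYYA#)
  read 1, top B: go to q_0, push ε → (q_0, 1, AYYA#)
No transition applies at (q_0, 1, AYYA#); input not fully consumed.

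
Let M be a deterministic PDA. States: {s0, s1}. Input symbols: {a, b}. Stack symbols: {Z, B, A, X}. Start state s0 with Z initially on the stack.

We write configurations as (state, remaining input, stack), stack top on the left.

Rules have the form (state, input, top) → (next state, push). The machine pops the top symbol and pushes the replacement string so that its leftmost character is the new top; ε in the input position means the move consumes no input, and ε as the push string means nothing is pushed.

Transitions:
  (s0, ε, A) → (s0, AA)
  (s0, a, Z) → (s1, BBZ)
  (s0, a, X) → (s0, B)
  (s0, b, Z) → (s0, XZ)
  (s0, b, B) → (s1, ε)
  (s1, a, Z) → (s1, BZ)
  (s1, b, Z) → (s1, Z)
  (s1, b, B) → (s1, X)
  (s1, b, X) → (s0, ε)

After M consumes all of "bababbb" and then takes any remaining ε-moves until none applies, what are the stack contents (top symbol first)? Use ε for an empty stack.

(s0, bababbb, Z)
  read b, top Z: go to s0, push XZ → (s0, ababbb, XZ)
  read a, top X: go to s0, push B → (s0, babbb, BZ)
  read b, top B: go to s1, push ε → (s1, abbb, Z)
  read a, top Z: go to s1, push BZ → (s1, bbb, BZ)
  read b, top B: go to s1, push X → (s1, bb, XZ)
  read b, top X: go to s0, push ε → (s0, b, Z)
  read b, top Z: go to s0, push XZ → (s0, ε, XZ)
All input consumed in state s0 with stack XZ.

XZ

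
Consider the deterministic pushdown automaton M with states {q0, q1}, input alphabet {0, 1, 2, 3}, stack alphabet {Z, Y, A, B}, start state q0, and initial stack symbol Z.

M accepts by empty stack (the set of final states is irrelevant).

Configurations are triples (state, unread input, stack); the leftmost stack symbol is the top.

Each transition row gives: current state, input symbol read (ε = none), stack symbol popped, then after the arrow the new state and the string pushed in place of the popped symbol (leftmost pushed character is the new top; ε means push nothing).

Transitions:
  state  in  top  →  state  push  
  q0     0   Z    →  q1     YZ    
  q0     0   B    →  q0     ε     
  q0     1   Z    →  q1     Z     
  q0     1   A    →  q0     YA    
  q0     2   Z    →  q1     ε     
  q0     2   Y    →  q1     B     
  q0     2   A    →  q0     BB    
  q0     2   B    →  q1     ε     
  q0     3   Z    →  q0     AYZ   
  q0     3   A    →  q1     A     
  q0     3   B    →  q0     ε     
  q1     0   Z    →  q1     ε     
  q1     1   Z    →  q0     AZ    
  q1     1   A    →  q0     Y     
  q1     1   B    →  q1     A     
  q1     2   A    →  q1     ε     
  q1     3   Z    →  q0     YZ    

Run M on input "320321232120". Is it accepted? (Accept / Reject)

(q0, 320321232120, Z) ⊢ (q0, 20321232120, AYZ) ⊢ (q0, 0321232120, BBYZ) ⊢ (q0, 321232120, BYZ) ⊢ (q0, 21232120, YZ) ⊢ (q1, 1232120, BZ) ⊢ (q1, 232120, AZ) ⊢ (q1, 32120, Z) ⊢ (q0, 2120, YZ) ⊢ (q1, 120, BZ) ⊢ (q1, 20, AZ) ⊢ (q1, 0, Z) ⊢ (q1, ε, ε)
All input consumed and the stack is empty.

Accept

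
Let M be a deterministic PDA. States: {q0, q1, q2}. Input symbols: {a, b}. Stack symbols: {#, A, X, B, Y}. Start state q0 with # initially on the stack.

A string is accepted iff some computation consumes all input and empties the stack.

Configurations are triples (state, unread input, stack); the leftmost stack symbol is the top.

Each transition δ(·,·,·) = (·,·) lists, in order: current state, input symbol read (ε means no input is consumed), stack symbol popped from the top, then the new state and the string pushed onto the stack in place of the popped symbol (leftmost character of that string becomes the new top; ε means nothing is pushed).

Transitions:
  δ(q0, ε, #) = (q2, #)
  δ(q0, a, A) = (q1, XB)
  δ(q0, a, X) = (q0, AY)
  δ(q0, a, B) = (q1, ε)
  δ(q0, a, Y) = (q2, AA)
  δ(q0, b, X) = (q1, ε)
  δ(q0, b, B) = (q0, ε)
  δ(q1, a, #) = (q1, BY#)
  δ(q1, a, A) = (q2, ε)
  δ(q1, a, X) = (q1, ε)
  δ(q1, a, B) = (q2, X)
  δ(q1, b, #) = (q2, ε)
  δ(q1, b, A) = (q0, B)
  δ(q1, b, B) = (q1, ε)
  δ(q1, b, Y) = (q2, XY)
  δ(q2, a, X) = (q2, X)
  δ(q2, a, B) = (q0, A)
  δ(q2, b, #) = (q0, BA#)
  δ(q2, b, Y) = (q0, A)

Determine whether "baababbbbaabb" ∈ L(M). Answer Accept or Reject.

Accept

(q0, baababbbbaabb, #)
  ε-move, top #: go to q2, push # → (q2, baababbbbaabb, #)
  read b, top #: go to q0, push BA# → (q0, aababbbbaabb, BA#)
  read a, top B: go to q1, push ε → (q1, ababbbbaabb, A#)
  read a, top A: go to q2, push ε → (q2, babbbbaabb, #)
  read b, top #: go to q0, push BA# → (q0, abbbbaabb, BA#)
  read a, top B: go to q1, push ε → (q1, bbbbaabb, A#)
  read b, top A: go to q0, push B → (q0, bbbaabb, B#)
  read b, top B: go to q0, push ε → (q0, bbaabb, #)
  ε-move, top #: go to q2, push # → (q2, bbaabb, #)
  read b, top #: go to q0, push BA# → (q0, baabb, BA#)
  read b, top B: go to q0, push ε → (q0, aabb, A#)
  read a, top A: go to q1, push XB → (q1, abb, XB#)
  read a, top X: go to q1, push ε → (q1, bb, B#)
  read b, top B: go to q1, push ε → (q1, b, #)
  read b, top #: go to q2, push ε → (q2, ε, ε)
All input consumed and the stack is empty.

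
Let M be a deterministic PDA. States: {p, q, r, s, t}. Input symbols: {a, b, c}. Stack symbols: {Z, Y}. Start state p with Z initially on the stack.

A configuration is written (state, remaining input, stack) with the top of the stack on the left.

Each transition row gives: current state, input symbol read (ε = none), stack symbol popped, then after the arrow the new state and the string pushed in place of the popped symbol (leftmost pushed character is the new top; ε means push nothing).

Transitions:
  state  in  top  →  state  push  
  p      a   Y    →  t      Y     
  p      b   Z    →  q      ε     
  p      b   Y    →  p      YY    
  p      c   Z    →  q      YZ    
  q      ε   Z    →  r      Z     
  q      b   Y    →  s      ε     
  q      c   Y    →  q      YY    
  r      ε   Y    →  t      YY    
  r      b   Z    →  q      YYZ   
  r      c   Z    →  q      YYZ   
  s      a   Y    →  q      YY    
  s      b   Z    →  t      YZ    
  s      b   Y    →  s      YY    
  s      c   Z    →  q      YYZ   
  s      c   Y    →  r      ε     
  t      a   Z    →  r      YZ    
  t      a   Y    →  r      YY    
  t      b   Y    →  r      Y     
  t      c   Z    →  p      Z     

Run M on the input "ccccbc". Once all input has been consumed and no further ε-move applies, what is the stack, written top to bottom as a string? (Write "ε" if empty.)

(p, ccccbc, Z) ⊢ (q, cccbc, YZ) ⊢ (q, ccbc, YYZ) ⊢ (q, cbc, YYYZ) ⊢ (q, bc, YYYYZ) ⊢ (s, c, YYYZ) ⊢ (r, ε, YYZ) ⊢ (t, ε, YYYZ)
All input consumed in state t with stack YYYZ.

YYYZ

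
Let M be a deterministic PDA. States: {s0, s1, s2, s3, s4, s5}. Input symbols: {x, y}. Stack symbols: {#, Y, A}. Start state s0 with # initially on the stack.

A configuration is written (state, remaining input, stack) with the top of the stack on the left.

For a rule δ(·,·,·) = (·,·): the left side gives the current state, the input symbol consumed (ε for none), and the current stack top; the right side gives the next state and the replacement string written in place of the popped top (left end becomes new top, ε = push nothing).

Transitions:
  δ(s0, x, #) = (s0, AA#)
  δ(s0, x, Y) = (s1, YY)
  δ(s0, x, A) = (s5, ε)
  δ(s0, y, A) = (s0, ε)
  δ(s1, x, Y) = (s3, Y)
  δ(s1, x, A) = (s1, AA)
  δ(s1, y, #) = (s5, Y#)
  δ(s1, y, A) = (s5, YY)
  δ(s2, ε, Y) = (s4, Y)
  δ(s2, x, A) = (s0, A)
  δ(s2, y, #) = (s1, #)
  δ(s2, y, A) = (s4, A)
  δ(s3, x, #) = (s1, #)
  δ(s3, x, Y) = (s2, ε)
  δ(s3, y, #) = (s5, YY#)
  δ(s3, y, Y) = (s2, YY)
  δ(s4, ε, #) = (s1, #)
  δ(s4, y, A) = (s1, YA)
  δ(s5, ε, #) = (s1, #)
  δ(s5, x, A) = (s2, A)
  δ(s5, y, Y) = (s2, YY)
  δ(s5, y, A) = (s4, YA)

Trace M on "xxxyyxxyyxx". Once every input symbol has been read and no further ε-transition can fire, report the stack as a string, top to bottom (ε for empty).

A#

(s0, xxxyyxxyyxx, #) ⊢ (s0, xxyyxxyyxx, AA#) ⊢ (s5, xyyxxyyxx, A#) ⊢ (s2, yyxxyyxx, A#) ⊢ (s4, yxxyyxx, A#) ⊢ (s1, xxyyxx, YA#) ⊢ (s3, xyyxx, YA#) ⊢ (s2, yyxx, A#) ⊢ (s4, yxx, A#) ⊢ (s1, xx, YA#) ⊢ (s3, x, YA#) ⊢ (s2, ε, A#)
All input consumed in state s2 with stack A#.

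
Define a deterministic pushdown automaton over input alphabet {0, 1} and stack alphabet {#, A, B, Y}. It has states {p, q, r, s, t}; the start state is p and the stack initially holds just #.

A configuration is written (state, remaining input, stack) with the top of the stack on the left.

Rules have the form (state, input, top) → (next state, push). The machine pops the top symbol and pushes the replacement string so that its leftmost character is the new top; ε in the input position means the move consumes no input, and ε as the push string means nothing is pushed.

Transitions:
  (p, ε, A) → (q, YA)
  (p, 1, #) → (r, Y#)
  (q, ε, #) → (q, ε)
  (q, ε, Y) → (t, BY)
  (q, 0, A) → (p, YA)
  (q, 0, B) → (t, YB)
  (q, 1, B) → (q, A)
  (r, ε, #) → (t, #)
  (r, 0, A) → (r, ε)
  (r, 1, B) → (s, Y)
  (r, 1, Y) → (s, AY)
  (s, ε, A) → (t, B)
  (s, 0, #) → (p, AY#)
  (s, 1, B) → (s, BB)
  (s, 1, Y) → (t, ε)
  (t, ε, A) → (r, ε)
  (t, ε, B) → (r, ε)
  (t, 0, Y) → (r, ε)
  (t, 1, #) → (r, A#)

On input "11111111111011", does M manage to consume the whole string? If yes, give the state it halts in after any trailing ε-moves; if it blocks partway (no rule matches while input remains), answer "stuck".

stuck

(p, 11111111111011, #)
  read 1, top #: go to r, push Y# → (r, 1111111111011, Y#)
  read 1, top Y: go to s, push AY → (s, 111111111011, AY#)
  ε-move, top A: go to t, push B → (t, 111111111011, BY#)
  ε-move, top B: go to r, push ε → (r, 111111111011, Y#)
  read 1, top Y: go to s, push AY → (s, 11111111011, AY#)
  ε-move, top A: go to t, push B → (t, 11111111011, BY#)
  ε-move, top B: go to r, push ε → (r, 11111111011, Y#)
  read 1, top Y: go to s, push AY → (s, 1111111011, AY#)
  ε-move, top A: go to t, push B → (t, 1111111011, BY#)
  ε-move, top B: go to r, push ε → (r, 1111111011, Y#)
  read 1, top Y: go to s, push AY → (s, 111111011, AY#)
  ε-move, top A: go to t, push B → (t, 111111011, BY#)
  ε-move, top B: go to r, push ε → (r, 111111011, Y#)
  read 1, top Y: go to s, push AY → (s, 11111011, AY#)
  ε-move, top A: go to t, push B → (t, 11111011, BY#)
  ε-move, top B: go to r, push ε → (r, 11111011, Y#)
  read 1, top Y: go to s, push AY → (s, 1111011, AY#)
  ε-move, top A: go to t, push B → (t, 1111011, BY#)
  ε-move, top B: go to r, push ε → (r, 1111011, Y#)
  read 1, top Y: go to s, push AY → (s, 111011, AY#)
  ε-move, top A: go to t, push B → (t, 111011, BY#)
  ε-move, top B: go to r, push ε → (r, 111011, Y#)
  read 1, top Y: go to s, push AY → (s, 11011, AY#)
  ε-move, top A: go to t, push B → (t, 11011, BY#)
  ε-move, top B: go to r, push ε → (r, 11011, Y#)
  read 1, top Y: go to s, push AY → (s, 1011, AY#)
  ε-move, top A: go to t, push B → (t, 1011, BY#)
  ε-move, top B: go to r, push ε → (r, 1011, Y#)
  read 1, top Y: go to s, push AY → (s, 011, AY#)
  ε-move, top A: go to t, push B → (t, 011, BY#)
  ε-move, top B: go to r, push ε → (r, 011, Y#)
No transition for (r, 0, top Y); M blocks with input 011 remaining.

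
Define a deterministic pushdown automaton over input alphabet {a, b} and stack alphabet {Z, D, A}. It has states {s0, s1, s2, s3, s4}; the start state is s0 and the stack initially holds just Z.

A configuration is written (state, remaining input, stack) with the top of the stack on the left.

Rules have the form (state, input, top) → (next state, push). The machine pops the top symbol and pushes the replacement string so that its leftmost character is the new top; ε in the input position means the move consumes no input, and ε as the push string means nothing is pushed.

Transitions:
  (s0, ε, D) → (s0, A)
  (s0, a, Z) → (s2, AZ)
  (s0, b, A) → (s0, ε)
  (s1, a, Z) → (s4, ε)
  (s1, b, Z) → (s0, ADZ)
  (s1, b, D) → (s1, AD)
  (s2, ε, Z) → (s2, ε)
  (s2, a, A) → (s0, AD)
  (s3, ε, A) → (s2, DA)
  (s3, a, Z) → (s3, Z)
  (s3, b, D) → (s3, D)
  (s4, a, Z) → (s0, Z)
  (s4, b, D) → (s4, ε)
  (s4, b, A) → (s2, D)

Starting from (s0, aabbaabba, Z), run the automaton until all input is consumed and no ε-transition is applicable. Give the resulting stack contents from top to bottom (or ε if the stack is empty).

AZ

(s0, aabbaabba, Z)
  read a, top Z: go to s2, push AZ → (s2, abbaabba, AZ)
  read a, top A: go to s0, push AD → (s0, bbaabba, ADZ)
  read b, top A: go to s0, push ε → (s0, baabba, DZ)
  ε-move, top D: go to s0, push A → (s0, baabba, AZ)
  read b, top A: go to s0, push ε → (s0, aabba, Z)
  read a, top Z: go to s2, push AZ → (s2, abba, AZ)
  read a, top A: go to s0, push AD → (s0, bba, ADZ)
  read b, top A: go to s0, push ε → (s0, ba, DZ)
  ε-move, top D: go to s0, push A → (s0, ba, AZ)
  read b, top A: go to s0, push ε → (s0, a, Z)
  read a, top Z: go to s2, push AZ → (s2, ε, AZ)
All input consumed in state s2 with stack AZ.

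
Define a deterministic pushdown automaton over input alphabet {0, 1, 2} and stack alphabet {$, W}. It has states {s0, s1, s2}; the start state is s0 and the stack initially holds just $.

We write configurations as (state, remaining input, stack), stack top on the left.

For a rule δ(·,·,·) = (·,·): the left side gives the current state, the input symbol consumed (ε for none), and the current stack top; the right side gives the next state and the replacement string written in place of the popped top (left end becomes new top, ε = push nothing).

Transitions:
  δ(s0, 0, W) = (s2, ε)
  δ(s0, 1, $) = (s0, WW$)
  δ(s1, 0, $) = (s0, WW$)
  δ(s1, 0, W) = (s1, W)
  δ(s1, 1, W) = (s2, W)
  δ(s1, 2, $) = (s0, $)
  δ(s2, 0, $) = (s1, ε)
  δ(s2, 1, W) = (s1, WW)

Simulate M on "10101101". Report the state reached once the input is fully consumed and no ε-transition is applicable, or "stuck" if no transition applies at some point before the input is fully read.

s2

(s0, 10101101, $)
  read 1, top $: go to s0, push WW$ → (s0, 0101101, WW$)
  read 0, top W: go to s2, push ε → (s2, 101101, W$)
  read 1, top W: go to s1, push WW → (s1, 01101, WW$)
  read 0, top W: go to s1, push W → (s1, 1101, WW$)
  read 1, top W: go to s2, push W → (s2, 101, WW$)
  read 1, top W: go to s1, push WW → (s1, 01, WWW$)
  read 0, top W: go to s1, push W → (s1, 1, WWW$)
  read 1, top W: go to s2, push W → (s2, ε, WWW$)
All input consumed; M is in state s2.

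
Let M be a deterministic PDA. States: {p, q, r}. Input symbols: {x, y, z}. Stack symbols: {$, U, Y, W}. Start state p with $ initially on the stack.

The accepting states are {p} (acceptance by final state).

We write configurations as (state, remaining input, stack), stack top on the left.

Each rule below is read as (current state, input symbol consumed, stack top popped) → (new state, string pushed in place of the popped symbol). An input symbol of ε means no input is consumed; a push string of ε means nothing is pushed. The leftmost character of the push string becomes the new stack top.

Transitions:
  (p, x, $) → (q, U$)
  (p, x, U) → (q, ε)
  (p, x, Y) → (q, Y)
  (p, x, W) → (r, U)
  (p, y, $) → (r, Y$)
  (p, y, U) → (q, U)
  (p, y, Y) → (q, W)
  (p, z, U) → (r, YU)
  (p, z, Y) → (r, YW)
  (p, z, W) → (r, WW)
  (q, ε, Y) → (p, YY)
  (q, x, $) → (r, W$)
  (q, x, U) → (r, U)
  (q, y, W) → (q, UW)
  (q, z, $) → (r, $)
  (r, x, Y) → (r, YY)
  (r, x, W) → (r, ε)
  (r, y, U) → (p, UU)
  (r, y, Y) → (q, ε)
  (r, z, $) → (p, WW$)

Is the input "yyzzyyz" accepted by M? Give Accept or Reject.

Reject

(p, yyzzyyz, $)
  read y, top $: go to r, push Y$ → (r, yzzyyz, Y$)
  read y, top Y: go to q, push ε → (q, zzyyz, $)
  read z, top $: go to r, push $ → (r, zyyz, $)
  read z, top $: go to p, push WW$ → (p, yyz, WW$)
No transition applies at (p, yyz, WW$); input not fully consumed.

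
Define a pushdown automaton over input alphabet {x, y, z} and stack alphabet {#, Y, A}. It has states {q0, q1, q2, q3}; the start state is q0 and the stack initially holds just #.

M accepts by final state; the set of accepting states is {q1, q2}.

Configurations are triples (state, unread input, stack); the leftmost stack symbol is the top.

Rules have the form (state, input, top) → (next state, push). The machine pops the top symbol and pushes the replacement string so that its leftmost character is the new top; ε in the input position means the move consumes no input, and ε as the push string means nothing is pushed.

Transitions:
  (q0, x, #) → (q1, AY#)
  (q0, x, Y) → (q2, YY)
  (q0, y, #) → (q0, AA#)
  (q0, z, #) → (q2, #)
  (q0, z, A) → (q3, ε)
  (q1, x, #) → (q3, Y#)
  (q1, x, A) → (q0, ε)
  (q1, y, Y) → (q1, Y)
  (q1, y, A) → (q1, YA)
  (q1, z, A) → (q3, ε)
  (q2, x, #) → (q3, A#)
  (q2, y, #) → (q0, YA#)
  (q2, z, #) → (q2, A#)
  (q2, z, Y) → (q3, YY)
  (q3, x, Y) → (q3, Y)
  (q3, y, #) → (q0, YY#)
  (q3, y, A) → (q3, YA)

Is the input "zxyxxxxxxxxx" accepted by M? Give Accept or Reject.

Reject

No computation consumes all input and reaches a final state.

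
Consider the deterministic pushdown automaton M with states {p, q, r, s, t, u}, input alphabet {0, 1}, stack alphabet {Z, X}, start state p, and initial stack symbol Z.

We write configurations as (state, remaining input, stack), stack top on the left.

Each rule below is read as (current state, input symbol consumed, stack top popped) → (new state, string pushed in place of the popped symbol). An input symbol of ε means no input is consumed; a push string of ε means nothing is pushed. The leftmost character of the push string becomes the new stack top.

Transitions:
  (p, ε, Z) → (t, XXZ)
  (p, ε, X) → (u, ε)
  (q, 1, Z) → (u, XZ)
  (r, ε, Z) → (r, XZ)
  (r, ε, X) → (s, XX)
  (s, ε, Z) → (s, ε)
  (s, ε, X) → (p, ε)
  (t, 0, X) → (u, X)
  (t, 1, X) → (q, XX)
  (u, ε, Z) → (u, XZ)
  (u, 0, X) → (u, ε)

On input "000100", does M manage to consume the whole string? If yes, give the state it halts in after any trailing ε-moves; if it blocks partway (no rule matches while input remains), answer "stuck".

(p, 000100, Z)
  ε-move, top Z: go to t, push XXZ → (t, 000100, XXZ)
  read 0, top X: go to u, push X → (u, 00100, XXZ)
  read 0, top X: go to u, push ε → (u, 0100, XZ)
  read 0, top X: go to u, push ε → (u, 100, Z)
  ε-move, top Z: go to u, push XZ → (u, 100, XZ)
No transition for (u, 1, top X); M blocks with input 100 remaining.

stuck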